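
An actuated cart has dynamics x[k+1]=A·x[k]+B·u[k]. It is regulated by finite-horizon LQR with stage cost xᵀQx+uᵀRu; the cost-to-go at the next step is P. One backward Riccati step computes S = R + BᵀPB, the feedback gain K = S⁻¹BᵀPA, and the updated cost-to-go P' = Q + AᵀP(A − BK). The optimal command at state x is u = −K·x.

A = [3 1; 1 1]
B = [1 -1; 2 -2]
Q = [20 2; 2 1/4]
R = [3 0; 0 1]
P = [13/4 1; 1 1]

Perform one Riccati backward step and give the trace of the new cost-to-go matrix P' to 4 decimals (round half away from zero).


27.7813

BᵀP = [5.2500 3.0000; -5.2500 -3.0000]
S = R + BᵀPB = [3 0; 0 1] + [11.2500 -11.2500; -11.2500 11.2500] = [14.2500 -11.2500; -11.2500 12.2500]
BᵀPA = [18.7500 8.2500; -18.7500 -8.2500]
K = S⁻¹·BᵀPA = [0.3906 0.1719; -1.1719 -0.5156]
A−BK = [1.4375 0.3125; -2.1250 -0.3750]
AᵀP(A−BK) = [6.9531 1.8594; 1.8594 0.5781]
P' = Q + AᵀP(A−BK) = [26.9531 3.8594; 3.8594 0.8281]
tr(P') = 27.7813


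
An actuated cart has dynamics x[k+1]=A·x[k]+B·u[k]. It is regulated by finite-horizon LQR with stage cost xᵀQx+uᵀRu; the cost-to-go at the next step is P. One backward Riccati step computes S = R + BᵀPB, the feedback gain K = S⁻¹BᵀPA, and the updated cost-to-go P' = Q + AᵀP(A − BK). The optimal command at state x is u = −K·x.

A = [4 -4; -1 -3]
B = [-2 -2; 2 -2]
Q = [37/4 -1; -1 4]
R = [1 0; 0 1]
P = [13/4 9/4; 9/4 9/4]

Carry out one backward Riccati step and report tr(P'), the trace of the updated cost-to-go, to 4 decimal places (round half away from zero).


BᵀP = [-2.0000 0.0000; -11.0000 -9.0000]
S = R + BᵀPB = [1 0; 0 1] + [4.0000 4.0000; 4.0000 40.0000] = [5.0000 4.0000; 4.0000 41.0000]
BᵀPA = [-8.0000 8.0000; -35.0000 71.0000]
K = S⁻¹·BᵀPA = [-0.9947 0.2328; -0.7566 1.7090]
A−BK = [0.4974 -0.1164; -0.5238 -0.0476]
AᵀP(A−BK) = [1.8108 -1.5728; -1.5728 3.0489]
P' = Q + AᵀP(A−BK) = [11.0608 -2.5728; -2.5728 7.0489]
tr(P') = 18.1098

18.1098


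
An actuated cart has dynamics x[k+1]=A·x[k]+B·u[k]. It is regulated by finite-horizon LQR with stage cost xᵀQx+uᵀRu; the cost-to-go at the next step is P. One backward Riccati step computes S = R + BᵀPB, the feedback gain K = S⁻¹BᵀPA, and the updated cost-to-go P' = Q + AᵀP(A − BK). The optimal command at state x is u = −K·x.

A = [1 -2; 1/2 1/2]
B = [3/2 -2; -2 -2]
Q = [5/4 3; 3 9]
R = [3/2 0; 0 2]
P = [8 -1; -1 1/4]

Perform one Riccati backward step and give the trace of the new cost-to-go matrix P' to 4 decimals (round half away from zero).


11.6738

BᵀP = [14.0000 -2.0000; -14.0000 1.5000]
S = R + BᵀPB = [3/2 0; 0 2] + [25.0000 -24.0000; -24.0000 25.0000] = [26.5000 -24.0000; -24.0000 27.0000]
BᵀPA = [13.0000 -29.0000; -13.2500 28.7500]
K = S⁻¹·BᵀPA = [0.2366 -0.6667; -0.2805 0.4722]
A−BK = [0.0842 -0.0556; 0.4122 0.1111]
AᵀP(A−BK) = [0.2711 -0.5139; -0.5139 1.1528]
P' = Q + AᵀP(A−BK) = [1.5211 2.4861; 2.4861 10.1528]
tr(P') = 11.6738


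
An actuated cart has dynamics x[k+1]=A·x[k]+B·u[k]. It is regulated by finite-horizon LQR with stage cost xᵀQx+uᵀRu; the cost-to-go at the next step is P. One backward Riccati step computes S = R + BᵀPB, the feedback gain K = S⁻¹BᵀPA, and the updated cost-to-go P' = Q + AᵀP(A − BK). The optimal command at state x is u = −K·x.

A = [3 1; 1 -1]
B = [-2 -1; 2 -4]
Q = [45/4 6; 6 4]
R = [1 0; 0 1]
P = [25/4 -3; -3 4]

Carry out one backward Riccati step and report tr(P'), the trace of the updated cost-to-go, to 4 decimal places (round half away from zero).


17.2465

BᵀP = [-18.5000 14.0000; 5.7500 -13.0000]
S = R + BᵀPB = [1 0; 0 1] + [65.0000 -37.5000; -37.5000 46.2500] = [66.0000 -37.5000; -37.5000 47.2500]
BᵀPA = [-41.5000 -32.5000; 4.2500 18.7500]
K = S⁻¹·BᵀPA = [-1.0521 -0.4862; -0.7451 0.0110]
A−BK = [0.1507 0.0385; 0.1240 0.0162]
AᵀP(A−BK) = [1.7534 0.5261; 0.5261 0.2431]
P' = Q + AᵀP(A−BK) = [13.0034 6.5261; 6.5261 4.2431]
tr(P') = 17.2465


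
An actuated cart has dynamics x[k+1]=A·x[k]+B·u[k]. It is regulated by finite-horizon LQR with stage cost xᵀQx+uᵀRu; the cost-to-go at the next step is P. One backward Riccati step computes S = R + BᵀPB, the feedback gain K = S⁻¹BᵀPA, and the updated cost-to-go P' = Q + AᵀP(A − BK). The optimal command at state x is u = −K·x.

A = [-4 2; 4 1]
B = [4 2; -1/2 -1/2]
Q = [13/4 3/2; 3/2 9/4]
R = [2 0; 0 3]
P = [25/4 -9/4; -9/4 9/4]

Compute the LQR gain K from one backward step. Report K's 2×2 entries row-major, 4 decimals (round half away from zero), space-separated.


BᵀP = [26.1250 -10.1250; 13.6250 -5.6250]
S = R + BᵀPB = [2 0; 0 3] + [109.5625 57.3125; 57.3125 30.0625] = [111.5625 57.3125; 57.3125 33.0625]
BᵀPA = [-145.0000 42.1250; -77.0000 21.6250]
K = S⁻¹·BᵀPA = [-0.9435 0.3798; -0.6934 -0.0043]
A−BK = [1.1608 0.4894; 3.1816 1.1877]
AᵀP(A−BK) = [17.8003 4.7398; 4.7398 2.3439]
P' = Q + AᵀP(A−BK) = [21.0503 6.2398; 6.2398 4.5939]
tr(P') = 25.6443

-0.9435 0.3798 -0.6934 -0.0043


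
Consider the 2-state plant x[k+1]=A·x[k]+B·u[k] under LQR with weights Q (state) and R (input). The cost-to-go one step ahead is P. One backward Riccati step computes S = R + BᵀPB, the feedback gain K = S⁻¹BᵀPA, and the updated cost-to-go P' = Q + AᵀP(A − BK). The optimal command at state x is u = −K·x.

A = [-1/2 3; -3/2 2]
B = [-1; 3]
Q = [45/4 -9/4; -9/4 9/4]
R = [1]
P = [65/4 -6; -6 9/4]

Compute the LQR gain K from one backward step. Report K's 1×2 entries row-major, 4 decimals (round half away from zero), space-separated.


BᵀP = [-34.2500 12.7500]
S = R + BᵀPB = [1] + [72.5000] = [73.5000]
BᵀPA = [-2.0000 -77.2500]
K = S⁻¹·BᵀPA = [-0.0272 -1.0510]
A−BK = [-0.5272 1.9490; -1.4184 5.1531]
AᵀP(A−BK) = [0.0706 -0.2270; -0.2270 2.0587]
P' = Q + AᵀP(A−BK) = [11.3206 -2.4770; -2.4770 4.3087]
tr(P') = 15.6293

-0.0272 -1.0510


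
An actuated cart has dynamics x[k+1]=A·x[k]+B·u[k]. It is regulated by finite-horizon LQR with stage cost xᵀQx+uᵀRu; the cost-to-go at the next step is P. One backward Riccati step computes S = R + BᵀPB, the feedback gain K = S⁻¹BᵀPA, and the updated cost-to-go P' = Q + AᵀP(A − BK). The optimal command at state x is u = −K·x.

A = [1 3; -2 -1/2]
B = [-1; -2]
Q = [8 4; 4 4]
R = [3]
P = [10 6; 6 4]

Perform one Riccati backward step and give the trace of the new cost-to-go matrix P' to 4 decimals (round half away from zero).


20.6415

BᵀP = [-22.0000 -14.0000]
S = R + BᵀPB = [3] + [50.0000] = [53.0000]
BᵀPA = [6.0000 -59.0000]
K = S⁻¹·BᵀPA = [0.1132 -1.1132]
A−BK = [1.1132 1.8868; -1.7736 -2.7264]
AᵀP(A−BK) = [1.3208 1.6792; 1.6792 7.3208]
P' = Q + AᵀP(A−BK) = [9.3208 5.6792; 5.6792 11.3208]
tr(P') = 20.6415


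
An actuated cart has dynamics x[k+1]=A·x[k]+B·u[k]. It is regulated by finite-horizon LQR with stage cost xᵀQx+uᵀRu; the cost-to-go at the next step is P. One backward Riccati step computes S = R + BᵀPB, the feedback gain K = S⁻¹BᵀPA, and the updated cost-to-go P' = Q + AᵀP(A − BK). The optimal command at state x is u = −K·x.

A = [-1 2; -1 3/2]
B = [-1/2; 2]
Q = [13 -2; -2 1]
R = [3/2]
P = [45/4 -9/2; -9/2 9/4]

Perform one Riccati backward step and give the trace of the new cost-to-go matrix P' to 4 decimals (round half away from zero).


22.3902

BᵀP = [-14.6250 6.7500]
S = R + BᵀPB = [3/2] + [20.8125] = [22.3125]
BᵀPA = [7.8750 -19.1250]
K = S⁻¹·BᵀPA = [0.3529 -0.8571]
A−BK = [-0.8235 1.5714; -1.7059 3.2143]
AᵀP(A−BK) = [1.7206 -3.3750; -3.3750 6.6696]
P' = Q + AᵀP(A−BK) = [14.7206 -5.3750; -5.3750 7.6696]
tr(P') = 22.3902


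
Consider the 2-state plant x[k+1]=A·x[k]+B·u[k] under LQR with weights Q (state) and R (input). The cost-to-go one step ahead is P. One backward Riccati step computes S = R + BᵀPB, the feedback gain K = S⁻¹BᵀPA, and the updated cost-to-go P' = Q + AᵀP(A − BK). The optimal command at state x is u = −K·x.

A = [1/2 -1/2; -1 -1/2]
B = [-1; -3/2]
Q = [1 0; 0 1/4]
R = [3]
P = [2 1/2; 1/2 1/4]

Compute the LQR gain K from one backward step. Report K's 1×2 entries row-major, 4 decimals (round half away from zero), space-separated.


BᵀP = [-2.7500 -0.8750]
S = R + BᵀPB = [3] + [4.0625] = [7.0625]
BᵀPA = [-0.5000 1.8125]
K = S⁻¹·BᵀPA = [-0.0708 0.2566]
A−BK = [0.4292 -0.2434; -1.1062 -0.1150]
AᵀP(A−BK) = [0.2146 -0.1217; -0.1217 0.3473]
P' = Q + AᵀP(A−BK) = [1.2146 -0.1217; -0.1217 0.5973]
tr(P') = 1.8119

-0.0708 0.2566


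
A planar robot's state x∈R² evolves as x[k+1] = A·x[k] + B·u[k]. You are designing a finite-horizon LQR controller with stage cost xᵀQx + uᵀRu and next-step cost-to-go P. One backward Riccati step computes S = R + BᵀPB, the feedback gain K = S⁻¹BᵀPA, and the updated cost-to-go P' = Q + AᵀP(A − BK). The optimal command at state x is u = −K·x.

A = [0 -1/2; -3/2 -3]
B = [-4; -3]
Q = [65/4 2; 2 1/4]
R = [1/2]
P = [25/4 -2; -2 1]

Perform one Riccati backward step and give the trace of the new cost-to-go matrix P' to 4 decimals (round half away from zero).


BᵀP = [-19.0000 5.0000]
S = R + BᵀPB = [1/2] + [61.0000] = [61.5000]
BᵀPA = [-7.5000 -5.5000]
K = S⁻¹·BᵀPA = [-0.1220 -0.0894]
A−BK = [-0.4878 -0.8577; -1.8659 -3.2683]
AᵀP(A−BK) = [1.3354 2.3293; 2.3293 4.0706]
P' = Q + AᵀP(A−BK) = [17.5854 4.3293; 4.3293 4.3206]
tr(P') = 21.9060

21.9060


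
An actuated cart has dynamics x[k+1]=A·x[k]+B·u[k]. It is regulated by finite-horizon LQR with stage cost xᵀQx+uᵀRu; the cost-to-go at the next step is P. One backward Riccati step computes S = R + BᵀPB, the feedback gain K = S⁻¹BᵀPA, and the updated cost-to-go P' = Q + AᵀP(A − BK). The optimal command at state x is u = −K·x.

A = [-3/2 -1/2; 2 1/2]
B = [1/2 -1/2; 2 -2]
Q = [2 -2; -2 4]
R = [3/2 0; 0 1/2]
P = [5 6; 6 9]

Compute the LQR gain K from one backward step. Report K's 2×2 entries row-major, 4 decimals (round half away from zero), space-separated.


BᵀP = [14.5000 21.0000; -14.5000 -21.0000]
S = R + BᵀPB = [3/2 0; 0 1/2] + [49.2500 -49.2500; -49.2500 49.2500] = [50.7500 -49.2500; -49.2500 49.7500]
BᵀPA = [20.2500 3.2500; -20.2500 -3.2500]
K = S⁻¹·BᵀPA = [0.1020 0.0164; -0.3060 -0.0491]
A−BK = [-1.7040 -0.5327; 1.1839 0.3690]
AᵀP(A−BK) = [2.9868 0.9238; 0.9238 0.2872]
P' = Q + AᵀP(A−BK) = [4.9868 -1.0762; -1.0762 4.2872]
tr(P') = 9.2739

0.1020 0.0164 -0.3060 -0.0491


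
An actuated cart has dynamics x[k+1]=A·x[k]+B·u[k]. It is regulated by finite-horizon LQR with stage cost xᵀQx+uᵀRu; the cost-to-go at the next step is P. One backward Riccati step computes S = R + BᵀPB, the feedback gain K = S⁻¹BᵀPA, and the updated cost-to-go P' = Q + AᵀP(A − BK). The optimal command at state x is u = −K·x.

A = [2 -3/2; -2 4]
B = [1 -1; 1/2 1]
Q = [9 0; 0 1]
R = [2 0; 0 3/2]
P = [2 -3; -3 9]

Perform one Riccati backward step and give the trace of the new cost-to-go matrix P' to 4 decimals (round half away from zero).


31.9212

BᵀP = [0.5000 1.5000; -5.0000 12.0000]
S = R + BᵀPB = [2 0; 0 3/2] + [1.2500 1.0000; 1.0000 17.0000] = [3.2500 1.0000; 1.0000 18.5000]
BᵀPA = [-2.0000 5.2500; -34.0000 55.5000]
K = S⁻¹·BᵀPA = [-0.0507 0.7040; -1.8351 2.9619]
A−BK = [0.2156 0.7579; -0.1395 0.6860]
AᵀP(A−BK) = [5.5053 -8.8858; -8.8858 16.4160]
P' = Q + AᵀP(A−BK) = [14.5053 -8.8858; -8.8858 17.4160]
tr(P') = 31.9212


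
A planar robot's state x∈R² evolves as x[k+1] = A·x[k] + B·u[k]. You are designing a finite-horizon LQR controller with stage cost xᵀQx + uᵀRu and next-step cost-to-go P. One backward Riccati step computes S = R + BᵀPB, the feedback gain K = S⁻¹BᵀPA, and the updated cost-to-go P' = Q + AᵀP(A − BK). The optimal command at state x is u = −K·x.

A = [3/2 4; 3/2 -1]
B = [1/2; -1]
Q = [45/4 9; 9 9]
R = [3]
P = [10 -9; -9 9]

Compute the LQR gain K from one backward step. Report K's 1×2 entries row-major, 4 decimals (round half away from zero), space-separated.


BᵀP = [14.0000 -13.5000]
S = R + BᵀPB = [3] + [20.5000] = [23.5000]
BᵀPA = [0.7500 69.5000]
K = S⁻¹·BᵀPA = [0.0319 2.9574]
A−BK = [1.4840 2.5213; 1.5319 1.9574]
AᵀP(A−BK) = [2.2261 3.7819; 3.7819 35.4574]
P' = Q + AᵀP(A−BK) = [13.4761 12.7819; 12.7819 44.4574]
tr(P') = 57.9335

0.0319 2.9574


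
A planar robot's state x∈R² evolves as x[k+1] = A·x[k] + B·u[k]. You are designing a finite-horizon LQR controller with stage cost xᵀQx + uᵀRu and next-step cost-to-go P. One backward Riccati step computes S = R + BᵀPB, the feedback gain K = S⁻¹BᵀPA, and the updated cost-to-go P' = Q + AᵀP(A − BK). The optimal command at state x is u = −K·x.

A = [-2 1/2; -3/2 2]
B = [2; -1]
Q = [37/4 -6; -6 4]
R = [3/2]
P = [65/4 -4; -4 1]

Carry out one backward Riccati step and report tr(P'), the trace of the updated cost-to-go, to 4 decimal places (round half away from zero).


14.1635

BᵀP = [36.5000 -9.0000]
S = R + BᵀPB = [3/2] + [82.0000] = [83.5000]
BᵀPA = [-59.5000 0.2500]
K = S⁻¹·BᵀPA = [-0.7126 0.0030]
A−BK = [-0.5749 0.4940; -2.2126 2.0030]
AᵀP(A−BK) = [0.8518 -0.0719; -0.0719 0.0618]
P' = Q + AᵀP(A−BK) = [10.1018 -6.0719; -6.0719 4.0618]
tr(P') = 14.1635


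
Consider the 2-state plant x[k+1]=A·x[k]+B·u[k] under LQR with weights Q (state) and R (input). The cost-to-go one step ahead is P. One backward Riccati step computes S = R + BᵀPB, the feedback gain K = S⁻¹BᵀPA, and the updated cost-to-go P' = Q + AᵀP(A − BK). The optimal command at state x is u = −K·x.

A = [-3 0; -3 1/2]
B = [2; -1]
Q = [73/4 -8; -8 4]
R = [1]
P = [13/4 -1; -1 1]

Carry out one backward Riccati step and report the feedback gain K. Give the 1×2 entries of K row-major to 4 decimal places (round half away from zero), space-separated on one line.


-0.7105 -0.0789

BᵀP = [7.5000 -3.0000]
S = R + BᵀPB = [1] + [18.0000] = [19.0000]
BᵀPA = [-13.5000 -1.5000]
K = S⁻¹·BᵀPA = [-0.7105 -0.0789]
A−BK = [-1.5789 0.1579; -3.7105 0.4211]
AᵀP(A−BK) = [10.6579 -1.0658; -1.0658 0.1316]
P' = Q + AᵀP(A−BK) = [28.9079 -9.0658; -9.0658 4.1316]
tr(P') = 33.0395


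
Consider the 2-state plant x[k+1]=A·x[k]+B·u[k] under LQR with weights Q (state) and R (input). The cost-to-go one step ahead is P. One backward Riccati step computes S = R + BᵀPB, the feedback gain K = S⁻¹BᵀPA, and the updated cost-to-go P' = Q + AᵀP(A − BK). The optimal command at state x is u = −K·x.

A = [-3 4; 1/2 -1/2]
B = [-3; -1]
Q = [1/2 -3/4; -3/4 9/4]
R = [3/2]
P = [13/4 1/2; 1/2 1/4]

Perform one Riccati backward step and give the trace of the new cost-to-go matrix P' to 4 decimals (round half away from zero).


BᵀP = [-10.2500 -1.7500]
S = R + BᵀPB = [3/2] + [32.5000] = [34.0000]
BᵀPA = [29.8750 -40.1250]
K = S⁻¹·BᵀPA = [0.8787 -1.1801]
A−BK = [-0.3640 0.4596; 1.3787 -1.6801]
AᵀP(A−BK) = [1.5620 -2.0556; -2.0556 2.7091]
P' = Q + AᵀP(A−BK) = [2.0620 -2.8056; -2.8056 4.9591]
tr(P') = 7.0211

7.0211


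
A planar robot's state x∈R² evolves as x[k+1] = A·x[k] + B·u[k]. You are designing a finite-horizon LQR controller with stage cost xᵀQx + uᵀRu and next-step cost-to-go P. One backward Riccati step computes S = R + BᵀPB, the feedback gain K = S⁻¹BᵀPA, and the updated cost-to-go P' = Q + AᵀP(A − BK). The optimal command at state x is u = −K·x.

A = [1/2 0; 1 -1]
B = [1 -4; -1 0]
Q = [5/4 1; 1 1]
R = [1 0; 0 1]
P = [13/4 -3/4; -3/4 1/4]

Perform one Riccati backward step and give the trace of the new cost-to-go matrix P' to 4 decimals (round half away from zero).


2.4012

BᵀP = [4.0000 -1.0000; -13.0000 3.0000]
S = R + BᵀPB = [1 0; 0 1] + [5.0000 -16.0000; -16.0000 52.0000] = [6.0000 -16.0000; -16.0000 53.0000]
BᵀPA = [1.0000 1.0000; -3.5000 -3.0000]
K = S⁻¹·BᵀPA = [-0.0484 0.0806; -0.0806 -0.0323]
A−BK = [0.2258 -0.2097; 0.9516 -0.9194]
AᵀP(A−BK) = [0.0786 -0.0685; -0.0685 0.0726]
P' = Q + AᵀP(A−BK) = [1.3286 0.9315; 0.9315 1.0726]
tr(P') = 2.4012


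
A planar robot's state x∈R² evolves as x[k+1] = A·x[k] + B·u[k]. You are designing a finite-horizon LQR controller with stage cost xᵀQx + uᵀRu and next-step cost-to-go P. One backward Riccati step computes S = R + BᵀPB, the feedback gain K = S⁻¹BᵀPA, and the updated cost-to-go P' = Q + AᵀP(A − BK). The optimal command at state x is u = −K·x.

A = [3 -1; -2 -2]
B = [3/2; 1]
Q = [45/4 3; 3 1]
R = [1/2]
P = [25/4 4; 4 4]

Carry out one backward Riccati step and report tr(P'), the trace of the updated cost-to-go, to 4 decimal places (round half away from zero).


25.0516

BᵀP = [13.3750 10.0000]
S = R + BᵀPB = [1/2] + [30.0625] = [30.5625]
BᵀPA = [20.1250 -33.3750]
K = S⁻¹·BᵀPA = [0.6585 -1.0920]
A−BK = [2.0123 0.6380; -2.6585 -0.9080]
AᵀP(A−BK) = [10.9980 3.2270; 3.2270 1.8037]
P' = Q + AᵀP(A−BK) = [22.2480 6.2270; 6.2270 2.8037]
tr(P') = 25.0516


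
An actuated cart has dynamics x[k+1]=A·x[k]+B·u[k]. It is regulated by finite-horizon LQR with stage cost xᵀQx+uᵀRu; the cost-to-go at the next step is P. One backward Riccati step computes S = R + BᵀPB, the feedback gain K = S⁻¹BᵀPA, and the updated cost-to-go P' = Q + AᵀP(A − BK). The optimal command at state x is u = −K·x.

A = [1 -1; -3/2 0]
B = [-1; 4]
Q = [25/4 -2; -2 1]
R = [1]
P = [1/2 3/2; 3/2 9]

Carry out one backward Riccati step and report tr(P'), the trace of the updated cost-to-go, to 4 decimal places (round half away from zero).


7.7505

BᵀP = [5.5000 34.5000]
S = R + BᵀPB = [1] + [132.5000] = [133.5000]
BᵀPA = [-46.2500 -5.5000]
K = S⁻¹·BᵀPA = [-0.3464 -0.0412]
A−BK = [0.6536 -1.0412; -0.1142 0.1648]
AᵀP(A−BK) = [0.2271 -0.1554; -0.1554 0.2734]
P' = Q + AᵀP(A−BK) = [6.4771 -2.1554; -2.1554 1.2734]
tr(P') = 7.7505


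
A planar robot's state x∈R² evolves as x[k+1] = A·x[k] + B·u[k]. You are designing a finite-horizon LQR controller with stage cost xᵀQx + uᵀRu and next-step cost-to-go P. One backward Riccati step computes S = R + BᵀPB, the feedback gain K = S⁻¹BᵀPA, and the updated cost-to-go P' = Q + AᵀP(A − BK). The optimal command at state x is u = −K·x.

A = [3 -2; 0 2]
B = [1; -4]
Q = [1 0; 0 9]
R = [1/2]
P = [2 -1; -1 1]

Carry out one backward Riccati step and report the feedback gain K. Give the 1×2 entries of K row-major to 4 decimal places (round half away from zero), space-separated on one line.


BᵀP = [6.0000 -5.0000]
S = R + BᵀPB = [1/2] + [26.0000] = [26.5000]
BᵀPA = [18.0000 -22.0000]
K = S⁻¹·BᵀPA = [0.6792 -0.8302]
A−BK = [2.3208 -1.1698; 2.7170 -1.3208]
AᵀP(A−BK) = [5.7736 -3.0566; -3.0566 1.7358]
P' = Q + AᵀP(A−BK) = [6.7736 -3.0566; -3.0566 10.7358]
tr(P') = 17.5094

0.6792 -0.8302


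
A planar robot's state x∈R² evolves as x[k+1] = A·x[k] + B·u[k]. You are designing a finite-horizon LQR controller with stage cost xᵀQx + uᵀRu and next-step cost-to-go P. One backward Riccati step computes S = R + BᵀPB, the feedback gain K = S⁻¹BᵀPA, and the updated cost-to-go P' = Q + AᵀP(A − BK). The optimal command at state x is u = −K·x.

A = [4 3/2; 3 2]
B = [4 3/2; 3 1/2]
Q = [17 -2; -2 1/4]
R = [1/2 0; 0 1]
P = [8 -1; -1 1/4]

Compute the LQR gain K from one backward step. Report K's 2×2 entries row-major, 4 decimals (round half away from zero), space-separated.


BᵀP = [29.0000 -3.2500; 11.5000 -1.3750]
S = R + BᵀPB = [1/2 0; 0 1] + [106.2500 41.8750; 41.8750 16.5625] = [106.7500 41.8750; 41.8750 17.5625]
BᵀPA = [106.2500 37.0000; 41.8750 14.5000]
K = S⁻¹·BᵀPA = [0.9276 0.3515; 0.1726 -0.0124]
A−BK = [0.0307 0.1127; 0.1309 0.9518]
AᵀP(A−BK) = [0.4638 0.1757; 0.1757 0.1755]
P' = Q + AᵀP(A−BK) = [17.4638 -1.8243; -1.8243 0.4255]
tr(P') = 17.8893

0.9276 0.3515 0.1726 -0.0124


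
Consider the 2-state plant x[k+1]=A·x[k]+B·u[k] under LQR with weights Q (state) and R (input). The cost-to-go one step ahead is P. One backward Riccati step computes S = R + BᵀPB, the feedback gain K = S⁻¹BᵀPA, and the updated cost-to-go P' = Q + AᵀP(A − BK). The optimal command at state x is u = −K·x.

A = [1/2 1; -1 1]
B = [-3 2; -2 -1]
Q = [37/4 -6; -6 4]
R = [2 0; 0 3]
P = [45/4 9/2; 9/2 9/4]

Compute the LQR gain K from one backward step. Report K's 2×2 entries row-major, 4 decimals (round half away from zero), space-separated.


0.0534 -0.3583 0.1816 0.0175

BᵀP = [-42.7500 -18.0000; 18.0000 6.7500]
S = R + BᵀPB = [2 0; 0 3] + [164.2500 -67.5000; -67.5000 29.2500] = [166.2500 -67.5000; -67.5000 32.2500]
BᵀPA = [-3.3750 -60.7500; 2.2500 24.7500]
K = S⁻¹·BᵀPA = [0.0534 -0.3583; 0.1816 0.0175]
A−BK = [0.2971 -0.1099; -0.7115 0.3008]
AᵀP(A−BK) = [0.3342 -0.1236; -0.1236 0.2997]
P' = Q + AᵀP(A−BK) = [9.5842 -6.1236; -6.1236 4.2997]
tr(P') = 13.8839


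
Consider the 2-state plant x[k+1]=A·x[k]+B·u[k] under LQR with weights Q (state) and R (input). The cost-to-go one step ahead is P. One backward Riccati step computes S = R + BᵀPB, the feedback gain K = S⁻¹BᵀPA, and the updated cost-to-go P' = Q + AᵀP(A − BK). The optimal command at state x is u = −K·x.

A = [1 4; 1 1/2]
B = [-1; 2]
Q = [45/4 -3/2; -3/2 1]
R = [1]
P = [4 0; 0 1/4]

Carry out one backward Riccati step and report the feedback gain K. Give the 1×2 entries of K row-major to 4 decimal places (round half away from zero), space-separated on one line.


BᵀP = [-4.0000 0.5000]
S = R + BᵀPB = [1] + [5.0000] = [6.0000]
BᵀPA = [-3.5000 -15.7500]
K = S⁻¹·BᵀPA = [-0.5833 -2.6250]
A−BK = [0.4167 1.3750; 2.1667 5.7500]
AᵀP(A−BK) = [2.2083 6.9375; 6.9375 22.7188]
P' = Q + AᵀP(A−BK) = [13.4583 5.4375; 5.4375 23.7188]
tr(P') = 37.1771

-0.5833 -2.6250


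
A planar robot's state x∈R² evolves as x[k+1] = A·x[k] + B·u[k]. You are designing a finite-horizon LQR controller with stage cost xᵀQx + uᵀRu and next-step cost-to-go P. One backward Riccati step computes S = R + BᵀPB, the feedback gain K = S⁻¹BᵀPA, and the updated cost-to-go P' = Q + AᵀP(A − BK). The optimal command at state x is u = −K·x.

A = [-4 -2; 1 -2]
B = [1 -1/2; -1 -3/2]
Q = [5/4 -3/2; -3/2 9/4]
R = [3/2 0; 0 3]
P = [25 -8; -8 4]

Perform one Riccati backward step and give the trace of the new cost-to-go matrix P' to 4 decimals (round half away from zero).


29.6378

BᵀP = [33.0000 -12.0000; -0.5000 -2.0000]
S = R + BᵀPB = [3/2 0; 0 3] + [45.0000 1.5000; 1.5000 3.2500] = [46.5000 1.5000; 1.5000 6.2500]
BᵀPA = [-144.0000 -42.0000; 0.0000 5.0000]
K = S⁻¹·BᵀPA = [-3.1209 -0.9363; 0.7490 1.0247]
A−BK = [-0.5046 -0.5514; -0.9974 -1.3992]
AᵀP(A−BK) = [18.5852 9.1756; 9.1756 7.5527]
P' = Q + AᵀP(A−BK) = [19.8352 7.6756; 7.6756 9.8027]
tr(P') = 29.6378


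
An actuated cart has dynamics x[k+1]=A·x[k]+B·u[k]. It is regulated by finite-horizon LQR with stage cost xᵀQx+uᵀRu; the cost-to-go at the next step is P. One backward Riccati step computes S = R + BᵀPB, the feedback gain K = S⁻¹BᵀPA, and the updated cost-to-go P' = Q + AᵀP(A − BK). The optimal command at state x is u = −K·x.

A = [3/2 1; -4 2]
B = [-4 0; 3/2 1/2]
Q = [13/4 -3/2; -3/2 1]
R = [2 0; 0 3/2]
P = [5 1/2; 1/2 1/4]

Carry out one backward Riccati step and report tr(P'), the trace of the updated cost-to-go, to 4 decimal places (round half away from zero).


BᵀP = [-19.2500 -1.6250; 0.2500 0.1250]
S = R + BᵀPB = [2 0; 0 3/2] + [74.5625 -0.8125; -0.8125 0.0625] = [76.5625 -0.8125; -0.8125 1.5625]
BᵀPA = [-22.3750 -22.5000; -0.1250 0.5000]
K = S⁻¹·BᵀPA = [-0.2947 -0.2921; -0.2333 0.1681]
A−BK = [0.3211 -0.1684; -3.4413 2.3541]
AᵀP(A−BK) = [2.6265 -1.5146; -1.5146 1.3438]
P' = Q + AᵀP(A−BK) = [5.8765 -3.0146; -3.0146 2.3438]
tr(P') = 8.2203

8.2203


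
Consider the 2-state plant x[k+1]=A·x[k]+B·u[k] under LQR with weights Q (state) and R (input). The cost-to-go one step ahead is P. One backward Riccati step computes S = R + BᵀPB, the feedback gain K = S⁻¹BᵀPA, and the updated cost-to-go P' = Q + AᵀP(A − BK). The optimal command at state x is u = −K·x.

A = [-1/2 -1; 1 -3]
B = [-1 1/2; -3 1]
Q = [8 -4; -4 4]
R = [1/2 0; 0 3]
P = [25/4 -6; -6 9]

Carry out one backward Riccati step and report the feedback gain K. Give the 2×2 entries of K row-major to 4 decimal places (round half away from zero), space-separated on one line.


BᵀP = [11.7500 -21.0000; -2.8750 6.0000]
S = R + BᵀPB = [1/2 0; 0 3] + [51.2500 -15.1250; -15.1250 4.5625] = [51.7500 -15.1250; -15.1250 7.5625]
BᵀPA = [-26.8750 51.2500; 7.4375 -15.1250]
K = S⁻¹·BᵀPA = [-0.5581 0.9767; -0.1328 -0.0465]
A−BK = [-0.9917 0.0000; -0.5416 -0.0233]
AᵀP(A−BK) = [2.5503 -0.2791; -0.2791 0.4884]
P' = Q + AᵀP(A−BK) = [10.5503 -4.2791; -4.2791 4.4884]
tr(P') = 15.0386

-0.5581 0.9767 -0.1328 -0.0465


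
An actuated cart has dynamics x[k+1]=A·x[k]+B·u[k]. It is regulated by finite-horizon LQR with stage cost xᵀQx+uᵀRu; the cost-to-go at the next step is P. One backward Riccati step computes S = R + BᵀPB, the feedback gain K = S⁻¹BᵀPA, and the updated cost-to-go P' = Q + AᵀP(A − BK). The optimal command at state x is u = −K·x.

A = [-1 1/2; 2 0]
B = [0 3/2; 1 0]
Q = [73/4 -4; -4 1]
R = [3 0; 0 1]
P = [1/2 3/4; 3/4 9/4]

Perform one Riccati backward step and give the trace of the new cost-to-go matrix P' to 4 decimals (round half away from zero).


BᵀP = [0.7500 2.2500; 0.7500 1.1250]
S = R + BᵀPB = [3 0; 0 1] + [2.2500 1.1250; 1.1250 1.1250] = [5.2500 1.1250; 1.1250 2.1250]
BᵀPA = [3.7500 0.3750; 1.5000 0.3750]
K = S⁻¹·BᵀPA = [0.6351 0.0379; 0.3697 0.1564]
A−BK = [-1.5545 0.2654; 1.3649 -0.0379]
AᵀP(A−BK) = [3.5640 0.1232; 0.1232 0.0521]
P' = Q + AᵀP(A−BK) = [21.8140 -3.8768; -3.8768 1.0521]
tr(P') = 22.8661

22.8661


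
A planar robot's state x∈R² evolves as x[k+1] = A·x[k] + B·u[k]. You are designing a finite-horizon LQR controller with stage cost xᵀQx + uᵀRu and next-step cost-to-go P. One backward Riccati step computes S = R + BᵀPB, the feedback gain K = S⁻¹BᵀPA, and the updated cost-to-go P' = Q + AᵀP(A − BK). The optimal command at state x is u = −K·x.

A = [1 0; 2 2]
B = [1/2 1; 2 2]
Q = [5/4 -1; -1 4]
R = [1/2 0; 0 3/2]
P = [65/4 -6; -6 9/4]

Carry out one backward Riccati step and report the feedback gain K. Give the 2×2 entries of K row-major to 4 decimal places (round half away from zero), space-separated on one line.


-0.3717 1.5929 0.3363 -0.5841

BᵀP = [-3.8750 1.5000; 4.2500 -1.5000]
S = R + BᵀPB = [1/2 0; 0 3/2] + [1.0625 -0.8750; -0.8750 1.2500] = [1.5625 -0.8750; -0.8750 2.7500]
BᵀPA = [-0.8750 3.0000; 1.2500 -3.0000]
K = S⁻¹·BᵀPA = [-0.3717 1.5929; 0.3363 -0.5841]
A−BK = [0.8496 -0.2124; 2.0708 -0.0177]
AᵀP(A−BK) = [0.5044 -0.8761; -0.8761 2.4690]
P' = Q + AᵀP(A−BK) = [1.7544 -1.8761; -1.8761 6.4690]
tr(P') = 8.2235


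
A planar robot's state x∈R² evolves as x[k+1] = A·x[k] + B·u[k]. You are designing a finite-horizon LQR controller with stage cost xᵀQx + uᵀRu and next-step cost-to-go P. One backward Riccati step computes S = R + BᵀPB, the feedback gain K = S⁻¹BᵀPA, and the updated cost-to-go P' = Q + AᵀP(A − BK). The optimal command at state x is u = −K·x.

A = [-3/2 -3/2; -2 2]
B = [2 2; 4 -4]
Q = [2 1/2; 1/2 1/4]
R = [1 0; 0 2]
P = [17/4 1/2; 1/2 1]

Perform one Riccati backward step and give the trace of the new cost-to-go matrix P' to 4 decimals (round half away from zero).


BᵀP = [10.5000 5.0000; 6.5000 -3.0000]
S = R + BᵀPB = [1 0; 0 2] + [41.0000 1.0000; 1.0000 25.0000] = [42.0000 1.0000; 1.0000 27.0000]
BᵀPA = [-25.7500 -5.7500; -3.7500 -15.7500]
K = S⁻¹·BᵀPA = [-0.6103 -0.1231; -0.1163 -0.5788]
A−BK = [-0.0468 -0.0962; -0.0238 0.1774]
AᵀP(A−BK) = [0.4105 0.2216; 0.2216 0.7389]
P' = Q + AᵀP(A−BK) = [2.4105 0.7216; 0.7216 0.9889]
tr(P') = 3.3994

3.3994


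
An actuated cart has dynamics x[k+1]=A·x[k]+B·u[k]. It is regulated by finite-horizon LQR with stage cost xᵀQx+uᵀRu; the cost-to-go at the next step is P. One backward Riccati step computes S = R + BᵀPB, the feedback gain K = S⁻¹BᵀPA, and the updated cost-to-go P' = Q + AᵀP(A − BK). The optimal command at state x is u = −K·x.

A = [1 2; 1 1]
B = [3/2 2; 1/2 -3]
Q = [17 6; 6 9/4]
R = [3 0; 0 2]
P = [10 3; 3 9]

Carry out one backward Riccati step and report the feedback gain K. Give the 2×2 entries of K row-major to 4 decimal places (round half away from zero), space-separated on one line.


0.8226 1.3171 -0.1717 -0.0793

BᵀP = [16.5000 9.0000; 11.0000 -21.0000]
S = R + BᵀPB = [3 0; 0 2] + [29.2500 6.0000; 6.0000 85.0000] = [32.2500 6.0000; 6.0000 87.0000]
BᵀPA = [25.5000 42.0000; -10.0000 1.0000]
K = S⁻¹·BᵀPA = [0.8226 1.3171; -0.1717 -0.0793]
A−BK = [0.1094 0.1830; 0.0737 0.1034]
AᵀP(A−BK) = [2.3060 3.6209; 3.6209 5.7617]
P' = Q + AᵀP(A−BK) = [19.3060 9.6209; 9.6209 8.0117]
tr(P') = 27.3177


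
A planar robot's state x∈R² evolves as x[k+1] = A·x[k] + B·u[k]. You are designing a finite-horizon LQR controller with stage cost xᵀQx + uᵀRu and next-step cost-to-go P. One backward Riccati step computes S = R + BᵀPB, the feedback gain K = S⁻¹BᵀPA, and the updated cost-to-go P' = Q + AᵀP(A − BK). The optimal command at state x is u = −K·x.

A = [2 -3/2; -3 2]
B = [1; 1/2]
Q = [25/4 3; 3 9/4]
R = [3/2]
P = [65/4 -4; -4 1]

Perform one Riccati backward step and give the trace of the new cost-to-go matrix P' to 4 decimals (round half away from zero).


28.9096

BᵀP = [14.2500 -3.5000]
S = R + BᵀPB = [3/2] + [12.5000] = [14.0000]
BᵀPA = [39.0000 -28.3750]
K = S⁻¹·BᵀPA = [2.7857 -2.0268]
A−BK = [-0.7857 0.5268; -4.3929 3.0134]
AᵀP(A−BK) = [13.3571 -9.7054; -9.7054 7.0525]
P' = Q + AᵀP(A−BK) = [19.6071 -6.7054; -6.7054 9.3025]
tr(P') = 28.9096


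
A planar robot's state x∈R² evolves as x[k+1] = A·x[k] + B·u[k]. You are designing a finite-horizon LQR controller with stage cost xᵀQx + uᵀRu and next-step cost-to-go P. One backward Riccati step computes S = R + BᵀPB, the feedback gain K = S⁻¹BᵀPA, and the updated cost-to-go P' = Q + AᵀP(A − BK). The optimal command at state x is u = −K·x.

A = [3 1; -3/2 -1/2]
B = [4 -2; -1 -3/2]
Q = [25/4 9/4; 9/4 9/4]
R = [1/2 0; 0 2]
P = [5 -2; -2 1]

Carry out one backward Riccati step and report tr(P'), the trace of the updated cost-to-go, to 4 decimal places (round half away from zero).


8.9685

BᵀP = [22.0000 -9.0000; -7.0000 2.5000]
S = R + BᵀPB = [1/2 0; 0 2] + [97.0000 -30.5000; -30.5000 10.2500] = [97.5000 -30.5000; -30.5000 12.2500]
BᵀPA = [79.5000 26.5000; -24.7500 -8.2500]
K = S⁻¹·BᵀPA = [0.8292 0.2764; 0.0440 0.0147]
A−BK = [-0.2286 -0.0762; -0.6048 -0.2016]
AᵀP(A−BK) = [0.4217 0.1406; 0.1406 0.0469]
P' = Q + AᵀP(A−BK) = [6.6717 2.3906; 2.3906 2.2969]
tr(P') = 8.9685


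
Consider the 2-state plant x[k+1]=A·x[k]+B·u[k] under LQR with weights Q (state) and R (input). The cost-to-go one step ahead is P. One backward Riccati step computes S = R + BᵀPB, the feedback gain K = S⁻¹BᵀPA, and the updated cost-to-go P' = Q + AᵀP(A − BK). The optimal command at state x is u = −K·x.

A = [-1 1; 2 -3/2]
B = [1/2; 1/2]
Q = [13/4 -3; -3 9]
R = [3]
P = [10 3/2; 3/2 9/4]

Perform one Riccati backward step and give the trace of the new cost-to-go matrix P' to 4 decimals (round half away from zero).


33.9587

BᵀP = [5.7500 1.8750]
S = R + BᵀPB = [3] + [3.8125] = [6.8125]
BᵀPA = [-2.0000 2.9375]
K = S⁻¹·BᵀPA = [-0.2936 0.4312]
A−BK = [-0.8532 0.7844; 2.1468 -1.7156]
AᵀP(A−BK) = [12.4128 -10.6376; -10.6376 9.2959]
P' = Q + AᵀP(A−BK) = [15.6628 -13.6376; -13.6376 18.2959]
tr(P') = 33.9587


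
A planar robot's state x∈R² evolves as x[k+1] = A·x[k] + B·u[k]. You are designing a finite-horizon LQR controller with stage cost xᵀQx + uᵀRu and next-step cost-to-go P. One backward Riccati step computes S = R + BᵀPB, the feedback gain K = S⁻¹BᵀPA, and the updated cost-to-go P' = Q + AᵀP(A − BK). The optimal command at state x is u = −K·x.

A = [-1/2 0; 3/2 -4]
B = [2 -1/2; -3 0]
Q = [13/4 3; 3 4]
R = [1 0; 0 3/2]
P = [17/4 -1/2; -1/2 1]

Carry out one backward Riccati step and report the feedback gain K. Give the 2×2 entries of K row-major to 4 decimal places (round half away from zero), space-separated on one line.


BᵀP = [10.0000 -4.0000; -2.1250 0.2500]
S = R + BᵀPB = [1 0; 0 3/2] + [32.0000 -5.0000; -5.0000 1.0625] = [33.0000 -5.0000; -5.0000 2.5625]
BᵀPA = [-11.0000 16.0000; 1.4375 -1.0000]
K = S⁻¹·BᵀPA = [-0.3526 0.6044; -0.1270 0.7891]
A−BK = [0.1417 -0.8143; 0.4423 -2.1868]
AᵀP(A−BK) = [0.3667 -1.4858; -1.4858 7.1186]
P' = Q + AᵀP(A−BK) = [3.6167 1.5142; 1.5142 11.1186]
tr(P') = 14.7353

-0.3526 0.6044 -0.1270 0.7891


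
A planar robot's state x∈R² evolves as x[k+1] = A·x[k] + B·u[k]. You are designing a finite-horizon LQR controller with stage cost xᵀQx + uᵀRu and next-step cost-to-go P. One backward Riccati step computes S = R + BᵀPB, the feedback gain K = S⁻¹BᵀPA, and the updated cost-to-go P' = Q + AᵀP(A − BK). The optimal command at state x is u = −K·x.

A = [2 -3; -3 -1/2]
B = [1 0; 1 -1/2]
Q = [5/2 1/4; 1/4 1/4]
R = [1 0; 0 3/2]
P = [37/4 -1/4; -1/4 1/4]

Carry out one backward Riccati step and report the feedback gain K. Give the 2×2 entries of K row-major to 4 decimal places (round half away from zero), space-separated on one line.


BᵀP = [9.0000 0.0000; 0.1250 -0.1250]
S = R + BᵀPB = [1 0; 0 3/2] + [9.0000 0.0000; 0.0000 0.0625] = [10.0000 0.0000; 0.0000 1.5625]
BᵀPA = [18.0000 -27.0000; 0.6250 -0.3125]
K = S⁻¹·BᵀPA = [1.8000 -2.7000; 0.4000 -0.2000]
A−BK = [0.2000 -0.3000; -4.6000 2.1000]
AᵀP(A−BK) = [9.6000 -8.4000; -8.4000 9.6000]
P' = Q + AᵀP(A−BK) = [12.1000 -8.1500; -8.1500 9.8500]
tr(P') = 21.9500

1.8000 -2.7000 0.4000 -0.2000


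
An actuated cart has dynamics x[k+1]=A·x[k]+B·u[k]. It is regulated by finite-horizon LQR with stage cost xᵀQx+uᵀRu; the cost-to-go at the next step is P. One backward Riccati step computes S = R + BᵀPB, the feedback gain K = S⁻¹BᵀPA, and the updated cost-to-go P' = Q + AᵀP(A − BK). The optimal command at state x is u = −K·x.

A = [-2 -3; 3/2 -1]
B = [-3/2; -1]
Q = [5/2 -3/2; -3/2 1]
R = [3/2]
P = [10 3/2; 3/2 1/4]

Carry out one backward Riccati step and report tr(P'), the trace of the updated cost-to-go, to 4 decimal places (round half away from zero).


10.5016

BᵀP = [-16.5000 -2.5000]
S = R + BᵀPB = [3/2] + [27.2500] = [28.7500]
BᵀPA = [29.2500 52.0000]
K = S⁻¹·BᵀPA = [1.0174 1.8087]
A−BK = [-0.4739 -0.2870; 2.5174 0.8087]
AᵀP(A−BK) = [1.8038 2.9707; 2.9707 5.1978]
P' = Q + AᵀP(A−BK) = [4.3038 1.4707; 1.4707 6.1978]
tr(P') = 10.5016


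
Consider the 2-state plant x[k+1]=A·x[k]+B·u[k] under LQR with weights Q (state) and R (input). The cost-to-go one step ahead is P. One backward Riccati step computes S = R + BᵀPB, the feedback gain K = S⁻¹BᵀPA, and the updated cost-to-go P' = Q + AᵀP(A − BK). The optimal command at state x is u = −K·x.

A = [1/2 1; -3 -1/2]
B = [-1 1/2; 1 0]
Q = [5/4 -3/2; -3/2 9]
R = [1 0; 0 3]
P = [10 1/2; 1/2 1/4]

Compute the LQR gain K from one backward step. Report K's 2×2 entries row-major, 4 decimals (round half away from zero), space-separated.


-0.4048 -0.8401 -0.0314 0.1608

BᵀP = [-9.5000 -0.2500; 5.0000 0.2500]
S = R + BᵀPB = [1 0; 0 3] + [9.2500 -4.7500; -4.7500 2.5000] = [10.2500 -4.7500; -4.7500 5.5000]
BᵀPA = [-4.0000 -9.3750; 1.7500 4.8750]
K = S⁻¹·BᵀPA = [-0.4048 -0.8401; -0.0314 0.1608]
A−BK = [0.1109 0.0795; -2.5952 0.3401]
AᵀP(A−BK) = [1.6858 0.1081; 0.1081 0.9025]
P' = Q + AᵀP(A−BK) = [2.9358 -1.3919; -1.3919 9.9025]
tr(P') = 12.8383


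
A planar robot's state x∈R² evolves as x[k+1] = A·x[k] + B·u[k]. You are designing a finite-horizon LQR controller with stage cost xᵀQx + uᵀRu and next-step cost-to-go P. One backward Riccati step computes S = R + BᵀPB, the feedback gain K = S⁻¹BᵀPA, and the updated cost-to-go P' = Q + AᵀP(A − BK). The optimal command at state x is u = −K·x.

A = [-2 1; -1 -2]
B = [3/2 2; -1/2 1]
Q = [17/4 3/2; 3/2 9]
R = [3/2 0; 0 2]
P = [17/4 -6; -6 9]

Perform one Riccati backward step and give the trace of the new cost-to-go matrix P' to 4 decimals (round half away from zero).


18.7515

BᵀP = [9.3750 -13.5000; 2.5000 -3.0000]
S = R + BᵀPB = [3/2 0; 0 2] + [20.8125 5.2500; 5.2500 2.0000] = [22.3125 5.2500; 5.2500 4.0000]
BᵀPA = [-5.2500 36.3750; -2.0000 8.5000]
K = S⁻¹·BᵀPA = [-0.1702 1.6353; -0.2766 -0.0213]
A−BK = [-1.1915 -1.4103; -0.8085 -1.1611]
AᵀP(A−BK) = [0.5532 0.0426; 0.0426 4.9483]
P' = Q + AᵀP(A−BK) = [4.8032 1.5426; 1.5426 13.9483]
tr(P') = 18.7515


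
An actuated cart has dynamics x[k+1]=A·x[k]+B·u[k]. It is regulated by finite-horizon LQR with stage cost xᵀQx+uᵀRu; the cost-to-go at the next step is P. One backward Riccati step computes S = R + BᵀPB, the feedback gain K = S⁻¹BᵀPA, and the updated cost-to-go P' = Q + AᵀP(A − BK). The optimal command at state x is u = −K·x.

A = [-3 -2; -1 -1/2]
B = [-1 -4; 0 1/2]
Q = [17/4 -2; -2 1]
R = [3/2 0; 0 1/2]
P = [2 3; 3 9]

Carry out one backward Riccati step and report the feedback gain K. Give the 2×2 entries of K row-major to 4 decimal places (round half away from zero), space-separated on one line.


0.7826 0.4348 0.9632 0.6120

BᵀP = [-2.0000 -3.0000; -6.5000 -7.5000]
S = R + BᵀPB = [3/2 0; 0 1/2] + [2.0000 6.5000; 6.5000 22.2500] = [3.5000 6.5000; 6.5000 22.7500]
BᵀPA = [9.0000 5.5000; 27.0000 16.7500]
K = S⁻¹·BᵀPA = [0.7826 0.4348; 0.9632 0.6120]
A−BK = [1.6355 0.8829; -1.4816 -0.8060]
AᵀP(A−BK) = [11.9498 6.5619; 6.5619 3.6070]
P' = Q + AᵀP(A−BK) = [16.1998 4.5619; 4.5619 4.6070]
tr(P') = 20.8069


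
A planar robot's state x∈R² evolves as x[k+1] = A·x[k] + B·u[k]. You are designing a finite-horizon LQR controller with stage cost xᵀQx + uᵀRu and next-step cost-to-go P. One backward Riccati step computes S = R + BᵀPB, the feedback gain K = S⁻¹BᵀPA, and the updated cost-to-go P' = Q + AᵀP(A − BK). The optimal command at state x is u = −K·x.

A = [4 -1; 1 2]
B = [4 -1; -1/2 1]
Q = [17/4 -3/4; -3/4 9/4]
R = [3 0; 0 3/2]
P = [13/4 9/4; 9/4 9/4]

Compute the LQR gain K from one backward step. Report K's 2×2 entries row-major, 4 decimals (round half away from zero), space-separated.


1.2194 0.1363 0.3511 0.6181

BᵀP = [11.8750 7.8750; -1.0000 0.0000]
S = R + BᵀPB = [3 0; 0 3/2] + [43.5625 -4.0000; -4.0000 1.0000] = [46.5625 -4.0000; -4.0000 2.5000]
BᵀPA = [55.3750 3.8750; -4.0000 1.0000]
K = S⁻¹·BᵀPA = [1.2194 0.1363; 0.3511 0.6181]
A−BK = [-0.5266 -0.9272; 1.2586 1.4500]
AᵀP(A−BK) = [6.1289 2.1737; 2.1737 2.1036]
P' = Q + AᵀP(A−BK) = [10.3789 1.4237; 1.4237 4.3536]
tr(P') = 14.7325


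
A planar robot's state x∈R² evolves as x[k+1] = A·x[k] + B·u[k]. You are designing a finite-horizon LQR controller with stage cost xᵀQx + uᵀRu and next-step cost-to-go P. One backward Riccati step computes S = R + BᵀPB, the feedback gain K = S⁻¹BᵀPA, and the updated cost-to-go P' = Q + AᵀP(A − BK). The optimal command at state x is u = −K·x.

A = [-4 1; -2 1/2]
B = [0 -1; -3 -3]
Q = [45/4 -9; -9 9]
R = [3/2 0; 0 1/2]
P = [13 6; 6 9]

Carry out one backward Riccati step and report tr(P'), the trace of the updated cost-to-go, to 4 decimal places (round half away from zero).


40.3244

BᵀP = [-18.0000 -27.0000; -31.0000 -33.0000]
S = R + BᵀPB = [3/2 0; 0 1/2] + [81.0000 99.0000; 99.0000 130.0000] = [82.5000 99.0000; 99.0000 130.5000]
BᵀPA = [126.0000 -31.5000; 190.0000 -47.5000]
K = S⁻¹·BᵀPA = [-2.4522 0.6131; 3.3162 -0.8291]
A−BK = [-0.6838 0.1709; 0.5921 -0.1480]
AᵀP(A−BK) = [18.8936 -4.7234; -4.7234 1.1808]
P' = Q + AᵀP(A−BK) = [30.1436 -13.7234; -13.7234 10.1808]
tr(P') = 40.3244


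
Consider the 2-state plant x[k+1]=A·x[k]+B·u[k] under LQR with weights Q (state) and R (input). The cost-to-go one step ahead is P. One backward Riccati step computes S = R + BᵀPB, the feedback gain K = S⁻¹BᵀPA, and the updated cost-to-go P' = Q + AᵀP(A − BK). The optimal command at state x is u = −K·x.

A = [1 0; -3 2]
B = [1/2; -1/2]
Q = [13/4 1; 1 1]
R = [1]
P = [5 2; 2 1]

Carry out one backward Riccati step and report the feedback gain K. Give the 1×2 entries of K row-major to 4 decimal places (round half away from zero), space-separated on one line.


0.0000 0.6667

BᵀP = [1.5000 0.5000]
S = R + BᵀPB = [1] + [0.5000] = [1.5000]
BᵀPA = [0.0000 1.0000]
K = S⁻¹·BᵀPA = [0.0000 0.6667]
A−BK = [1.0000 -0.3333; -3.0000 2.3333]
AᵀP(A−BK) = [2.0000 -2.0000; -2.0000 3.3333]
P' = Q + AᵀP(A−BK) = [5.2500 -1.0000; -1.0000 4.3333]
tr(P') = 9.5833
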